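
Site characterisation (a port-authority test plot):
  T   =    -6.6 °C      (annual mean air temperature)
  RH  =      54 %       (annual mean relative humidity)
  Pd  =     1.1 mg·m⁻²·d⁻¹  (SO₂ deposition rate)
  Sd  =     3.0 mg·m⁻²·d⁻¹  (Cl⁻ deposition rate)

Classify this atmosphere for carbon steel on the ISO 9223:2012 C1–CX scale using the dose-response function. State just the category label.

C2

carbon steel: T≤10 °C ⇒ hinge +0.150·(-6.6−10) = -2.4900
  SO₂ term: 1.77·1.1^0.52·exp(0.02·54-2.4900) = 0.4541
  Sd branch = 0.102·Sd^0.62·e^(0.033·RH+0.04·T) = 0.9198 μm/a
  sum: 0.4541 + 0.9198 → r_corr = 1.374 μm/a
1.37 μm/a falls in (1.3, 25] for carbon steel → category C2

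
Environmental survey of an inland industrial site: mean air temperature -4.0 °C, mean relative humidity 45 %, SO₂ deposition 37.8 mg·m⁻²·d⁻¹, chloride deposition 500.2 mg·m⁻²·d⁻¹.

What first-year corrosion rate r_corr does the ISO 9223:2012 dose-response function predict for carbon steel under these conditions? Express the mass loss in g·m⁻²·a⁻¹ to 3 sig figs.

carbon steel: T≤10 °C ⇒ hinge +0.150·(-4.0−10) = -2.1000
  Pd branch = 1.77·Pd^0.52·e^(0.02·RH+f) = 3.525 μm/a
  Sd branch = 0.102·Sd^0.62·e^(0.033·RH+0.04·T) = 18.09 μm/a
  sum: 3.525 + 18.09 → r_corr = 21.62 μm/a
Convert to mass loss: 21.62 μm/a × 7.85 g/cm³ = 169.7 g·m⁻²·a⁻¹

r_corr = 170 g·m⁻²·a⁻¹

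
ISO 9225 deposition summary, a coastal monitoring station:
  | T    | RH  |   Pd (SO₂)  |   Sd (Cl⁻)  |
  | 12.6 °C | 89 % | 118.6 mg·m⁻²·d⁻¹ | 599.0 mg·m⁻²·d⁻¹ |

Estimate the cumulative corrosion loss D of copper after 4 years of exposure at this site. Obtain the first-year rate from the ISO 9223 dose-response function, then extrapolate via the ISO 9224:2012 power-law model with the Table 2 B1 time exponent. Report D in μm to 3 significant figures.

D(4) = 13.8 μm

copper: temperature factor f = -0.080·(2.6) = -0.2080
  Pd branch = 0.0053·Pd^0.26·e^(0.059·RH+f) = 2.842 μm/a
  Sd branch = 0.01025·Sd^0.27·e^(0.036·RH+0.049·T) = 2.632 μm/a
  sum: 2.842 + 2.632 → r_corr = 5.474 μm/a
ISO 9224: D(t) = r_corr · t^b with b = 0.667 (copper, B1)
  D(4) = 5.474 × 4^0.667 = 5.474 × 2.521 = 13.8 μm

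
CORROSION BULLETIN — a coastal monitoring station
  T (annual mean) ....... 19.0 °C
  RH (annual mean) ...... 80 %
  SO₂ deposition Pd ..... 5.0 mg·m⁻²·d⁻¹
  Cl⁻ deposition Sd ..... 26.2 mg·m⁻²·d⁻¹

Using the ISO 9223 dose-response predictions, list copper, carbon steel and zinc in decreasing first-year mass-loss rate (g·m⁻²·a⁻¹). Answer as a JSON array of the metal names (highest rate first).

copper: temperature factor f = -0.080·(9.0) = -0.7200
  Pd branch = 0.0053·Pd^0.26·e^(0.059·RH+f) = 0.4397 μm/a
  Cl⁻ term: 0.01025·26.2^0.27·exp(0.036·80+0.049·19.0) = 1.119
  r_corr = 0.4397 + 1.119 = 1.559 μm/a
  mass loss = 1.559 μm/a × 8.96 g/cm³ = 13.96 g·m⁻²·a⁻¹
carbon steel: f(T) = -0.054·(T−10) [T>10 °C] = -0.4860
  SO₂ term: 1.77·5.0^0.52·exp(0.02·80-0.4860) = 12.45
  Cl⁻ term: 0.102·26.2^0.62·exp(0.033·80+0.04·19.0) = 23.15
  sum: 12.45 + 23.15 → r_corr = 35.6 μm/a
  mass loss = 35.6 μm/a × 7.85 g/cm³ = 279.5 g·m⁻²·a⁻¹
zinc: f(T) = -0.071·(T−10) [T>10 °C] = -0.6390
  Pd branch = 0.0129·Pd^0.44·e^(0.046·RH+f) = 0.5481 μm/a
  Cl⁻ term: 0.0175·26.2^0.57·exp(0.008·80+0.085·19.0) = 1.074
  r_corr = 0.5481 + 1.074 = 1.622 μm/a
  mass loss = 1.622 μm/a × 7.14 g/cm³ = 11.58 g·m⁻²·a⁻¹
Ordering by g·m⁻²·a⁻¹: carbon steel (279) > copper (14) > zinc (11.6)

["carbon steel", "copper", "zinc"]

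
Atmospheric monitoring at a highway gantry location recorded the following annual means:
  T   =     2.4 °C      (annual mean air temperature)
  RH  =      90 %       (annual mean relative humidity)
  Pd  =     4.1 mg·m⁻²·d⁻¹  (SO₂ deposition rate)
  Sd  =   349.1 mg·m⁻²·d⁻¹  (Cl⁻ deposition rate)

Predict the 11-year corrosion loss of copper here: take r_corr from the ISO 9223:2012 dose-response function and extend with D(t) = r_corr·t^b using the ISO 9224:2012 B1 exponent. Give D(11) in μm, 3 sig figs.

D(11) = 10.0 μm

copper: T≤10 °C ⇒ hinge +0.126·(2.4−10) = -0.9576
  Pd branch = 0.0053·Pd^0.26·e^(0.059·RH+f) = 0.594 μm/a
  Sd branch = 0.01025·Sd^0.27·e^(0.036·RH+0.049·T) = 1.431 μm/a
  r_corr = 0.594 + 1.431 = 2.025 μm/a
ISO 9224: D(t) = r_corr · t^b with b = 0.667 (copper, B1)
  D(11) = 2.025 × 11^0.667 = 2.025 × 4.95 = 10.02 μm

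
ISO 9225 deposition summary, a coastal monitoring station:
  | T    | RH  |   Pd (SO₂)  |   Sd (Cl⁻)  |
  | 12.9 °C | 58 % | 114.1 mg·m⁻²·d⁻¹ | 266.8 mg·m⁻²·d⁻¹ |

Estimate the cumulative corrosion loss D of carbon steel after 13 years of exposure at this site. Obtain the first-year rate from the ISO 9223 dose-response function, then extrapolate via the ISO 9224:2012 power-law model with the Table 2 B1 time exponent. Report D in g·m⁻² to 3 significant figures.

carbon steel: T>10 °C ⇒ hinge -0.054·(12.9−10) = -0.1566
  sulphur-dioxide contribution → 56.69 μm/a
  chloride contribution → 37 μm/a
  ⇒ r_corr(carbon steel) = 93.69 μm/a
Long-term exponent b (ISO 9224 Table 2, B1) = 0.523
  D(13) = 93.69 × 13^0.523 = 93.69 × 3.825 = 358.3 μm
  Mass loss = 358.3 μm × 7.85 g/cm³ = 2813 g·m⁻²

D(13) = 2.81e+03 g·m⁻²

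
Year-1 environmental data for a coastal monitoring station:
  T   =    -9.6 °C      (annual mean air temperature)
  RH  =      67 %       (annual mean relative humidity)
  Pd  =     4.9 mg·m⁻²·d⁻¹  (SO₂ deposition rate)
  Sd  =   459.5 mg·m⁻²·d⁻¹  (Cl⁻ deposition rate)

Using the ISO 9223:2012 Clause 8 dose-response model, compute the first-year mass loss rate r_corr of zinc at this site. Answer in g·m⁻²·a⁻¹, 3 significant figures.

zinc: f(T) = +0.038·(T−10) [T≤10 °C] = -0.7448
  SO₂ term: 0.0129·4.9^0.44·exp(0.046·67-0.7448) = 0.2687
  Sd branch = 0.0175·Sd^0.57·e^(0.008·RH+0.085·T) = 0.4355 μm/a
  r_corr = 0.2687 + 0.4355 = 0.7042 μm/a
Convert to mass loss: 0.7042 μm/a × 7.14 g/cm³ = 5.028 g·m⁻²·a⁻¹

r_corr = 5.03 g·m⁻²·a⁻¹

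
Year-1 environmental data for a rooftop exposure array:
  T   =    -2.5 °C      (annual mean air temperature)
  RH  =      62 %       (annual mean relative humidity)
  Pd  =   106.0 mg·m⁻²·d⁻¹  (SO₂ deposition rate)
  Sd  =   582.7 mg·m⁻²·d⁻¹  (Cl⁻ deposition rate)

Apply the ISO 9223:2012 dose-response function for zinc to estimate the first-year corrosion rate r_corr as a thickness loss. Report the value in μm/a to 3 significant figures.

zinc: T≤10 °C ⇒ hinge +0.038·(-2.5−10) = -0.4750
  SO₂ term: 0.0129·106.0^0.44·exp(0.046·62-0.4750) = 1.082
  Sd branch = 0.0175·Sd^0.57·e^(0.008·RH+0.085·T) = 0.8759 μm/a
  r_corr = 1.082 + 0.8759 = 1.957 μm/a

r_corr = 1.96 μm/a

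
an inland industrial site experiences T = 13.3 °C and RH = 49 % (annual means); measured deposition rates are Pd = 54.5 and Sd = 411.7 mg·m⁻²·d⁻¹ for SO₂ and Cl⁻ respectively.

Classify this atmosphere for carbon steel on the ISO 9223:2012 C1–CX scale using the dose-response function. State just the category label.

C4

carbon steel: temperature factor f = -0.054·(3.3) = -0.1782
  sulphur-dioxide contribution → 31.56 μm/a
  chloride contribution → 36.55 μm/a
  ⇒ r_corr(carbon steel) = 68.11 μm/a
Category bounds: 50…80 μm/a bracket r_corr ⇒ C4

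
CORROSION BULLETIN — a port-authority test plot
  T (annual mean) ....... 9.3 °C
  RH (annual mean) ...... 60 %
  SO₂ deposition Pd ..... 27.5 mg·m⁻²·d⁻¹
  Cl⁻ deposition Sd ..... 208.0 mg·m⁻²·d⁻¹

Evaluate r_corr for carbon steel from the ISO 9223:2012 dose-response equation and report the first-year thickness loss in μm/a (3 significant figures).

r_corr = 59.0 μm/a

carbon steel: f(T) = +0.150·(T−10) [T≤10 °C] = -0.1050
  sulphur-dioxide contribution → 29.65 μm/a
  chloride contribution → 29.33 μm/a
  ⇒ r_corr(carbon steel) = 58.97 μm/a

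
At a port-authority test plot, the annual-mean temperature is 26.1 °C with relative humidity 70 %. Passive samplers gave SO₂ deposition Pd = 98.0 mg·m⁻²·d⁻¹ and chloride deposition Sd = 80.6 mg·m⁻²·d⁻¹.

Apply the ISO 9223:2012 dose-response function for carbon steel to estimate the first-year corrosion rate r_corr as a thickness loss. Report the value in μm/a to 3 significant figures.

r_corr = 77.0 μm/a

carbon steel: temperature factor f = -0.054·(16.1) = -0.8694
  sulphur-dioxide contribution → 32.65 μm/a
  chloride contribution → 44.38 μm/a
  total first-year rate 77.02 μm/a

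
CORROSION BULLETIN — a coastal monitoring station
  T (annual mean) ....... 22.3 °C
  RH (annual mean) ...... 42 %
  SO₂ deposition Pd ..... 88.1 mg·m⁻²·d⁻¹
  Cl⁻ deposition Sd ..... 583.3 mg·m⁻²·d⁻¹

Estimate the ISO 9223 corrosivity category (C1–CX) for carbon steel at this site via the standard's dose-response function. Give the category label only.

carbon steel: f(T) = -0.054·(T−10) [T>10 °C] = -0.6642
  SO₂ term: 1.77·88.1^0.52·exp(0.02·42-0.6642) = 21.66
  Cl⁻ term: 0.102·583.3^0.62·exp(0.033·42+0.04·22.3) = 51.62
  r_corr = 21.66 + 51.62 = 73.28 μm/a
73.3 μm/a falls in (50, 80] for carbon steel → category C4

C4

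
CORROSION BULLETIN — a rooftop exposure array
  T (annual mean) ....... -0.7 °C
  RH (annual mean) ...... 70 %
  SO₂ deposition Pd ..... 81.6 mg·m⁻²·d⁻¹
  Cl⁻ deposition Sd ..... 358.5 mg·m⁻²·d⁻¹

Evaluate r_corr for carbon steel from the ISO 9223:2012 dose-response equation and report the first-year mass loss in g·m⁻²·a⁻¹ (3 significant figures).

r_corr = 412 g·m⁻²·a⁻¹

carbon steel: f(T) = +0.150·(T−10) [T≤10 °C] = -1.6050
  Pd branch = 1.77·Pd^0.52·e^(0.02·RH+f) = 14.22 μm/a
  Cl⁻ term: 0.102·358.5^0.62·exp(0.033·70+0.04·-0.7) = 38.32
  sum: 14.22 + 38.32 → r_corr = 52.55 μm/a
Convert to mass loss: 52.55 μm/a × 7.85 g/cm³ = 412.5 g·m⁻²·a⁻¹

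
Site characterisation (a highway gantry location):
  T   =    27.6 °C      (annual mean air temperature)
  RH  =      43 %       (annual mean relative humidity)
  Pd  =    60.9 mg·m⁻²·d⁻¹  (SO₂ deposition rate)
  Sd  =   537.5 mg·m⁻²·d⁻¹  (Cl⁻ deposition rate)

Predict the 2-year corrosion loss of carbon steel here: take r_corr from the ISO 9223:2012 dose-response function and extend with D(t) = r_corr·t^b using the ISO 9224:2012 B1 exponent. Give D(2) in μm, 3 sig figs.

D(2) = 110 μm

carbon steel: f(T) = -0.054·(T−10) [T>10 °C] = -0.9504
  Pd branch = 1.77·Pd^0.52·e^(0.02·RH+f) = 13.7 μm/a
  Sd branch = 0.102·Sd^0.62·e^(0.033·RH+0.04·T) = 62.68 μm/a
  r_corr = 13.7 + 62.68 = 76.38 μm/a
ISO 9224: D(t) = r_corr · t^b with b = 0.523 (carbon steel, B1)
  D(2) = 76.38 × 2^0.523 = 76.38 × 1.437 = 109.8 μm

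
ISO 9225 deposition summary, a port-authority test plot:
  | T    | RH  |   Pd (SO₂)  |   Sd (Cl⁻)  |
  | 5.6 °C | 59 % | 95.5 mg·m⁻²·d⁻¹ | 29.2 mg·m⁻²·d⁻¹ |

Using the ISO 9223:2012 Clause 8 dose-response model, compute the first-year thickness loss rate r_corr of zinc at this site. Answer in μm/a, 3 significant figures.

r_corr = 1.53 μm/a

zinc: f(T) = +0.038·(T−10) [T≤10 °C] = -0.1672
  SO₂ term: 0.0129·95.5^0.44·exp(0.046·59-0.1672) = 1.224
  Cl⁻ term: 0.0175·29.2^0.57·exp(0.008·59+0.085·5.6) = 0.309
  r_corr = 1.224 + 0.309 = 1.533 μm/a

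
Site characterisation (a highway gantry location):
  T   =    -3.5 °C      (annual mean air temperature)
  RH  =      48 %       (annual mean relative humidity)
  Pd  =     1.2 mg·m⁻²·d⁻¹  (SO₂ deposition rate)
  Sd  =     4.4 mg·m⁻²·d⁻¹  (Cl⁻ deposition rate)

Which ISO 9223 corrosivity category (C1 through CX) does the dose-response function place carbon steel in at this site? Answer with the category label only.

carbon steel: temperature factor f = +0.150·(-13.5) = -2.0250
  SO₂ term: 1.77·1.2^0.52·exp(0.02·48-2.0250) = 0.6708
  Cl⁻ term: 0.102·4.4^0.62·exp(0.033·48+0.04·-3.5) = 1.083
  sum: 0.6708 + 1.083 → r_corr = 1.754 μm/a
Category bounds: 1.3…25 μm/a bracket r_corr ⇒ C2

C2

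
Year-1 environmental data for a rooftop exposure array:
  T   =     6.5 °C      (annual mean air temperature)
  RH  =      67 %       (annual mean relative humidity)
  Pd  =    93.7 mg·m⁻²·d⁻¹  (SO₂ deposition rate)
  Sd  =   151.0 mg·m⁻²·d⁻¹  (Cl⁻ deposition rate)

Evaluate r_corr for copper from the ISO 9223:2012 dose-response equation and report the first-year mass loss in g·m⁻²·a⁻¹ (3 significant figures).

r_corr = 10.6 g·m⁻²·a⁻¹

copper: T≤10 °C ⇒ hinge +0.126·(6.5−10) = -0.4410
  Pd branch = 0.0053·Pd^0.26·e^(0.059·RH+f) = 0.5783 μm/a
  Cl⁻ term: 0.01025·151.0^0.27·exp(0.036·67+0.049·6.5) = 0.6094
  sum: 0.5783 + 0.6094 → r_corr = 1.188 μm/a
Convert to mass loss: 1.188 μm/a × 8.96 g/cm³ = 10.64 g·m⁻²·a⁻¹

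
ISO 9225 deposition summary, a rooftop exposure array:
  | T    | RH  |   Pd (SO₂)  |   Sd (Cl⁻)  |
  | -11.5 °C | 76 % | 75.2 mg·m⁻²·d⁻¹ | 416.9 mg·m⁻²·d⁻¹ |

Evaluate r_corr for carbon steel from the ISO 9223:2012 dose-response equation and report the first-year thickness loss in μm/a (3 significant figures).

r_corr = 36.3 μm/a

carbon steel: temperature factor f = +0.150·(-21.5) = -3.2250
  Pd branch = 1.77·Pd^0.52·e^(0.02·RH+f) = 3.042 μm/a
  Sd branch = 0.102·Sd^0.62·e^(0.033·RH+0.04·T) = 33.3 μm/a
  r_corr = 3.042 + 33.3 = 36.34 μm/a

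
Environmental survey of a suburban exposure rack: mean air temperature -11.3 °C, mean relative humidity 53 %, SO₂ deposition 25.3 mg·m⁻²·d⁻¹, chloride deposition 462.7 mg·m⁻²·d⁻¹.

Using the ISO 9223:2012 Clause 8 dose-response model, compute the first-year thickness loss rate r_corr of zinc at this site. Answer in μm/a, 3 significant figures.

r_corr = 0.611 μm/a

zinc: temperature factor f = +0.038·(-21.3) = -0.8094
  Pd branch = 0.0129·Pd^0.44·e^(0.046·RH+f) = 0.2724 μm/a
  Sd branch = 0.0175·Sd^0.57·e^(0.008·RH+0.085·T) = 0.3383 μm/a
  r_corr = 0.2724 + 0.3383 = 0.6107 μm/a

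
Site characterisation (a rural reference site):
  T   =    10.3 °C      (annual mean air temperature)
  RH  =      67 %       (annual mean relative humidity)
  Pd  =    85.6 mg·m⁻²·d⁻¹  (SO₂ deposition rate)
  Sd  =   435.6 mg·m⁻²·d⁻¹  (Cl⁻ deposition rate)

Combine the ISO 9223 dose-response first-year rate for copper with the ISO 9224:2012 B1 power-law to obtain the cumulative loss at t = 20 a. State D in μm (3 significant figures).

copper: temperature factor f = -0.080·(0.3) = -0.0240
  sulphur-dioxide contribution → 0.8572 μm/a
  chloride contribution → 0.9772 μm/a
  total first-year rate 1.834 μm/a
Power-law: D(20) = r_corr · 20^0.667
  D(20) = 1.834 × 20^0.667 = 1.834 × 7.375 = 13.53 μm

D(20) = 13.5 μm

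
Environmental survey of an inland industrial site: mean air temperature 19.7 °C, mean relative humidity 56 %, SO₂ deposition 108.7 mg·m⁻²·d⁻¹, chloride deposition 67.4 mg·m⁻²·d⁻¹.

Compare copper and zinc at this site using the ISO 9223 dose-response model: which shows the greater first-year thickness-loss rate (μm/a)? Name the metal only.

copper: f(T) = -0.080·(T−10) [T>10 °C] = -0.7760
  sulphur-dioxide contribution → 0.2247 μm/a
  chloride contribution → 0.6298 μm/a
  ⇒ r_corr(copper) = 0.8545 μm/a
zinc: T>10 °C ⇒ hinge -0.071·(19.7−10) = -0.6887
  sulphur-dioxide contribution → 0.6702 μm/a
  chloride contribution → 1.611 μm/a
  ⇒ r_corr(zinc) = 2.281 μm/a
Ordering by μm/a: zinc (2.28) > copper (0.855)

zinc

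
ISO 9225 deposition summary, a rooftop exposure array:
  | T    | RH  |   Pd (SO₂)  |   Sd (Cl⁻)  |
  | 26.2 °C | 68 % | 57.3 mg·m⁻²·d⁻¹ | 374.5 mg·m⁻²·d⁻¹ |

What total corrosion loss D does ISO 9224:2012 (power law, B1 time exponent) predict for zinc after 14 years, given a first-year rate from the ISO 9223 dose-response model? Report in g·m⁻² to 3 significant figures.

zinc: f(T) = -0.071·(T−10) [T>10 °C] = -1.1502
  Pd branch = 0.0129·Pd^0.44·e^(0.046·RH+f) = 0.5535 μm/a
  Cl⁻ term: 0.0175·374.5^0.57·exp(0.008·68+0.085·26.2) = 8.191
  sum: 0.5535 + 8.191 → r_corr = 8.744 μm/a
Power-law: D(14) = r_corr · 14^0.813
  D(14) = 8.744 × 14^0.813 = 8.744 × 8.547 = 74.74 μm
  Mass loss = 74.74 μm × 7.14 g/cm³ = 533.6 g·m⁻²

D(14) = 534 g·m⁻²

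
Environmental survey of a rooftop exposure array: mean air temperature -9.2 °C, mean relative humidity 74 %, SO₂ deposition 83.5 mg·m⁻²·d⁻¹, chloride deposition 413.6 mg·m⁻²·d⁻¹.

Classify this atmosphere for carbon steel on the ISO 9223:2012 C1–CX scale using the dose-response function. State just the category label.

carbon steel: temperature factor f = +0.150·(-19.2) = -2.8800
  Pd branch = 1.77·Pd^0.52·e^(0.02·RH+f) = 4.358 μm/a
  Sd branch = 0.102·Sd^0.62·e^(0.033·RH+0.04·T) = 34.01 μm/a
  r_corr = 4.358 + 34.01 = 38.37 μm/a
ISO 9223 Table 2 (carbon steel): 25 < 38.4 ≤ 50 μm/a ⇒ C3

C3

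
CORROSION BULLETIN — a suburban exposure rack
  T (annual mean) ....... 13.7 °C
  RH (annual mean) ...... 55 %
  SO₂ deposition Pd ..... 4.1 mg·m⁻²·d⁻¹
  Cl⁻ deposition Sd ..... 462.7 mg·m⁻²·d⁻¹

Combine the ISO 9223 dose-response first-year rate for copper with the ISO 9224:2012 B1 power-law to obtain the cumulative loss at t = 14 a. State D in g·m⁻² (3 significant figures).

D(14) = 47.3 g·m⁻²

copper: T>10 °C ⇒ hinge -0.080·(13.7−10) = -0.2960
  Pd branch = 0.0053·Pd^0.26·e^(0.059·RH+f) = 0.146 μm/a
  Sd branch = 0.01025·Sd^0.27·e^(0.036·RH+0.049·T) = 0.7617 μm/a
  sum: 0.146 + 0.7617 → r_corr = 0.9077 μm/a
ISO 9224: D(t) = r_corr · t^b with b = 0.667 (copper, B1)
  D(14) = 0.9077 × 14^0.667 = 0.9077 × 5.814 = 5.277 μm
  Mass loss = 5.277 μm × 8.96 g/cm³ = 47.29 g·m⁻²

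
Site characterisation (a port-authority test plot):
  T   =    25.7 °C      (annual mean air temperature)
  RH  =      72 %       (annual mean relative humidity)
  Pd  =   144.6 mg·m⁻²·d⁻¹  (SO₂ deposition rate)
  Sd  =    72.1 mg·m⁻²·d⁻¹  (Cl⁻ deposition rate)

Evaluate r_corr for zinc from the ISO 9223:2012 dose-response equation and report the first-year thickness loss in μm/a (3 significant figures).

zinc: f(T) = -0.071·(T−10) [T>10 °C] = -1.1147
  Pd branch = 0.0129·Pd^0.44·e^(0.046·RH+f) = 1.036 μm/a
  Cl⁻ term: 0.0175·72.1^0.57·exp(0.008·72+0.085·25.7) = 3.169
  sum: 1.036 + 3.169 → r_corr = 4.205 μm/a

r_corr = 4.21 μm/a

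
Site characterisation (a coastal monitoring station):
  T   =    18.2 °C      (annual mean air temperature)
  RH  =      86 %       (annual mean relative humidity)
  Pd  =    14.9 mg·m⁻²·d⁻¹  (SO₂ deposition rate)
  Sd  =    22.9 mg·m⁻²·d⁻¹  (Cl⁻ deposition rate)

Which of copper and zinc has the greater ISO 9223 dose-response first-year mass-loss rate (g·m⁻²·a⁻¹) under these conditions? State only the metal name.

copper

copper: f(T) = -0.080·(T−10) [T>10 °C] = -0.6560
  SO₂ term: 0.0053·14.9^0.26·exp(0.059·86-0.6560) = 0.8872
  Sd branch = 0.01025·Sd^0.27·e^(0.036·RH+0.049·T) = 1.288 μm/a
  sum: 0.8872 + 1.288 → r_corr = 2.175 μm/a
  mass loss = 2.175 μm/a × 8.96 g/cm³ = 19.49 g·m⁻²·a⁻¹
zinc: temperature factor f = -0.071·(8.2) = -0.5822
  Pd branch = 0.0129·Pd^0.44·e^(0.046·RH+f) = 1.236 μm/a
  Sd branch = 0.0175·Sd^0.57·e^(0.008·RH+0.085·T) = 0.9745 μm/a
  r_corr = 1.236 + 0.9745 = 2.211 μm/a
  mass loss = 2.211 μm/a × 7.14 g/cm³ = 15.78 g·m⁻²·a⁻¹
Ordering by g·m⁻²·a⁻¹: copper (19.5) > zinc (15.8)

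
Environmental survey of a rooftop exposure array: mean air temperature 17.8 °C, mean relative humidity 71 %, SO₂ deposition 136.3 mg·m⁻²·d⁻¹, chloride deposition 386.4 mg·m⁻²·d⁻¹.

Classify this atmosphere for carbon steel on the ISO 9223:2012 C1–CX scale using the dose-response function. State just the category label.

C5

carbon steel: f(T) = -0.054·(T−10) [T>10 °C] = -0.4212
  Pd branch = 1.77·Pd^0.52·e^(0.02·RH+f) = 61.9 μm/a
  Cl⁻ term: 0.102·386.4^0.62·exp(0.033·71+0.04·17.8) = 86.96
  r_corr = 61.9 + 86.96 = 148.9 μm/a
149 μm/a falls in (80, 200] for carbon steel → category C5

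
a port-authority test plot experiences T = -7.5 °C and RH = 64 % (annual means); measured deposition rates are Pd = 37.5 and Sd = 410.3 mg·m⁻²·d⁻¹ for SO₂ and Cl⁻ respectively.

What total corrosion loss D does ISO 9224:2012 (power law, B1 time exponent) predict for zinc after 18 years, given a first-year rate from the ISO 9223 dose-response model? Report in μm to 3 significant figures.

D(18) = 11.5 μm

zinc: temperature factor f = +0.038·(-17.5) = -0.6650
  SO₂ term: 0.0129·37.5^0.44·exp(0.046·64-0.6650) = 0.6208
  Cl⁻ term: 0.0175·410.3^0.57·exp(0.008·64+0.085·-7.5) = 0.4764
  r_corr = 0.6208 + 0.4764 = 1.097 μm/a
Long-term exponent b (ISO 9224 Table 2, B1) = 0.813
  D(18) = 1.097 × 18^0.813 = 1.097 × 10.48 = 11.5 μm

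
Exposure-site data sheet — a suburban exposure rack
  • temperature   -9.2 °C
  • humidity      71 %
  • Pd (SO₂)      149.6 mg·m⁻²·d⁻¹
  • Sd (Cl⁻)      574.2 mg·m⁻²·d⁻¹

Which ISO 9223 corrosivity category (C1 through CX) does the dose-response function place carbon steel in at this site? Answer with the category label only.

carbon steel: T≤10 °C ⇒ hinge +0.150·(-9.2−10) = -2.8800
  Pd branch = 1.77·Pd^0.52·e^(0.02·RH+f) = 5.557 μm/a
  Sd branch = 0.102·Sd^0.62·e^(0.033·RH+0.04·T) = 37.75 μm/a
  sum: 5.557 + 37.75 → r_corr = 43.31 μm/a
Category bounds: 25…50 μm/a bracket r_corr ⇒ C3

C3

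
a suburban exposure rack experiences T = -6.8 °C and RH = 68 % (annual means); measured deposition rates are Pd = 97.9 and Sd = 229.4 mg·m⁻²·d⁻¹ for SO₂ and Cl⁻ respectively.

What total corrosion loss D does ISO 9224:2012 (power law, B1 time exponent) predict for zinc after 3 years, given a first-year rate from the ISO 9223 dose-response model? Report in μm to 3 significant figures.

zinc: T≤10 °C ⇒ hinge +0.038·(-6.8−10) = -0.6384
  Pd branch = 0.0129·Pd^0.44·e^(0.046·RH+f) = 1.169 μm/a
  Cl⁻ term: 0.0175·229.4^0.57·exp(0.008·68+0.085·-6.8) = 0.3748
  r_corr = 1.169 + 0.3748 = 1.544 μm/a
Long-term exponent b (ISO 9224 Table 2, B1) = 0.813
  D(3) = 1.544 × 3^0.813 = 1.544 × 2.443 = 3.771 μm

D(3) = 3.77 μm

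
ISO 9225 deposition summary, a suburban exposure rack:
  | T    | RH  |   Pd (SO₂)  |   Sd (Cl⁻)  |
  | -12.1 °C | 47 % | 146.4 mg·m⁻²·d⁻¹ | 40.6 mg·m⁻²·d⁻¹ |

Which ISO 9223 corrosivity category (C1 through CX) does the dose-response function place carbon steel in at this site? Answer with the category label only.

C2

carbon steel: T≤10 °C ⇒ hinge +0.150·(-12.1−10) = -3.3150
  Pd branch = 1.77·Pd^0.52·e^(0.02·RH+f) = 2.201 μm/a
  Cl⁻ term: 0.102·40.6^0.62·exp(0.033·47+0.04·-12.1) = 2.946
  sum: 2.201 + 2.946 → r_corr = 5.147 μm/a
5.15 μm/a falls in (1.3, 25] for carbon steel → category C2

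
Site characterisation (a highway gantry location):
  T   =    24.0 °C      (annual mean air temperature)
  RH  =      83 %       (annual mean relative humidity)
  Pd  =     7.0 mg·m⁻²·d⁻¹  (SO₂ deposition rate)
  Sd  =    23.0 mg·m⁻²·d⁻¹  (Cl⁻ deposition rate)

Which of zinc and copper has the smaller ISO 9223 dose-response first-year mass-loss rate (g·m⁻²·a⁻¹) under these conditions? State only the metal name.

zinc

zinc: T>10 °C ⇒ hinge -0.071·(24.0−10) = -0.9940
  sulphur-dioxide contribution → 0.5115 μm/a
  chloride contribution → 1.562 μm/a
  total first-year rate 2.073 μm/a
  mass loss = 2.073 μm/a × 7.14 g/cm³ = 14.8 g·m⁻²·a⁻¹
copper: T>10 °C ⇒ hinge -0.080·(24.0−10) = -1.1200
  sulphur-dioxide contribution → 0.384 μm/a
  chloride contribution → 1.537 μm/a
  total first-year rate 1.921 μm/a
  mass loss = 1.921 μm/a × 8.96 g/cm³ = 17.22 g·m⁻²·a⁻¹
Ordering by g·m⁻²·a⁻¹: copper (17.2) > zinc (14.8)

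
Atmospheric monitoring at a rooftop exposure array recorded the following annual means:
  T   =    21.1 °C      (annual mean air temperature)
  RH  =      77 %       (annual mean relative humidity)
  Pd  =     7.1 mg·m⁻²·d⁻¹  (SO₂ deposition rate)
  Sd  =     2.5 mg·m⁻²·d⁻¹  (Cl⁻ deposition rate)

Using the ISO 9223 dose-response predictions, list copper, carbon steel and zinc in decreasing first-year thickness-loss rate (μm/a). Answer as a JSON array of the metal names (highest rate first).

copper: T>10 °C ⇒ hinge -0.080·(21.1−10) = -0.8880
  Pd branch = 0.0053·Pd^0.26·e^(0.059·RH+f) = 0.3412 μm/a
  Sd branch = 0.01025·Sd^0.27·e^(0.036·RH+0.049·T) = 0.5903 μm/a
  sum: 0.3412 + 0.5903 → r_corr = 0.9314 μm/a
carbon steel: T>10 °C ⇒ hinge -0.054·(21.1−10) = -0.5994
  SO₂ term: 1.77·7.1^0.52·exp(0.02·77-0.5994) = 12.56
  Sd branch = 0.102·Sd^0.62·e^(0.033·RH+0.04·T) = 5.314 μm/a
  sum: 12.56 + 5.314 → r_corr = 17.88 μm/a
zinc: temperature factor f = -0.071·(11.1) = -0.7881
  Pd branch = 0.0129·Pd^0.44·e^(0.046·RH+f) = 0.4799 μm/a
  Cl⁻ term: 0.0175·2.5^0.57·exp(0.008·77+0.085·21.1) = 0.3283
  sum: 0.4799 + 0.3283 → r_corr = 0.8082 μm/a
Ordering by μm/a: carbon steel (17.9) > copper (0.931) > zinc (0.808)

["carbon steel", "copper", "zinc"]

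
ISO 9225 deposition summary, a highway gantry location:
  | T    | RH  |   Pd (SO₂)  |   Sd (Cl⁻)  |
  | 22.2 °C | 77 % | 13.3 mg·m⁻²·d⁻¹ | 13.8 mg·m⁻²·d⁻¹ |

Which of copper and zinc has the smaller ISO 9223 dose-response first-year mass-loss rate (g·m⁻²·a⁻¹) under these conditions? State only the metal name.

copper: f(T) = -0.080·(T−10) [T>10 °C] = -0.9760
  SO₂ term: 0.0053·13.3^0.26·exp(0.059·77-0.9760) = 0.3678
  Sd branch = 0.01025·Sd^0.27·e^(0.036·RH+0.049·T) = 0.9881 μm/a
  r_corr = 0.3678 + 0.9881 = 1.356 μm/a
  mass loss = 1.356 μm/a × 8.96 g/cm³ = 12.15 g·m⁻²·a⁻¹
zinc: temperature factor f = -0.071·(12.2) = -0.8662
  Pd branch = 0.0129·Pd^0.44·e^(0.046·RH+f) = 0.585 μm/a
  Cl⁻ term: 0.0175·13.8^0.57·exp(0.008·77+0.085·22.2) = 0.9546
  r_corr = 0.585 + 0.9546 = 1.54 μm/a
  mass loss = 1.54 μm/a × 7.14 g/cm³ = 10.99 g·m⁻²·a⁻¹
Ordering by g·m⁻²·a⁻¹: copper (12.1) > zinc (11)

zinc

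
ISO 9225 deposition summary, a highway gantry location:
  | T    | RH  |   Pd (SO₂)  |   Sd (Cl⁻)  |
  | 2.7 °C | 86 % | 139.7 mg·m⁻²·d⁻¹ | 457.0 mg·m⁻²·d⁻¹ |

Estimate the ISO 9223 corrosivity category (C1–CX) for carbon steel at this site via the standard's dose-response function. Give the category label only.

C5

carbon steel: temperature factor f = +0.150·(-7.3) = -1.0950
  SO₂ term: 1.77·139.7^0.52·exp(0.02·86-1.0950) = 43.14
  Sd branch = 0.102·Sd^0.62·e^(0.033·RH+0.04·T) = 86.53 μm/a
  r_corr = 43.14 + 86.53 = 129.7 μm/a
ISO 9223 Table 2 (carbon steel): 80 < 130 ≤ 200 μm/a ⇒ C5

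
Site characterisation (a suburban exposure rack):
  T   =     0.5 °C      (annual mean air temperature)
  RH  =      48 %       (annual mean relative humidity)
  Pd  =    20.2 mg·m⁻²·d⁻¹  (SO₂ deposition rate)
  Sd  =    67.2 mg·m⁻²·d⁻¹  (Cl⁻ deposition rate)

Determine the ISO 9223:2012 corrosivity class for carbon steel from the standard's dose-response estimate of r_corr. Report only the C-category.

carbon steel: T≤10 °C ⇒ hinge +0.150·(0.5−10) = -1.4250
  SO₂ term: 1.77·20.2^0.52·exp(0.02·48-1.4250) = 5.307
  Sd branch = 0.102·Sd^0.62·e^(0.033·RH+0.04·T) = 6.889 μm/a
  sum: 5.307 + 6.889 → r_corr = 12.2 μm/a
ISO 9223 Table 2 (carbon steel): 1.3 < 12.2 ≤ 25 μm/a ⇒ C2

C2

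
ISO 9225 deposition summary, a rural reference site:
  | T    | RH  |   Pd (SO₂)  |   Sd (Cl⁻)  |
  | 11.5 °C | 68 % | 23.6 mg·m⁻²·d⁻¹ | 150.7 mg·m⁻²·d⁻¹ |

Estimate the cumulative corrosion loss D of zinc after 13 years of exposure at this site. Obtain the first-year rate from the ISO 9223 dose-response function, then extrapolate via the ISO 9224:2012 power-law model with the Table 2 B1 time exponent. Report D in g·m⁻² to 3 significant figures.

D(13) = 141 g·m⁻²

zinc: T>10 °C ⇒ hinge -0.071·(11.5−10) = -0.1065
  sulphur-dioxide contribution → 1.064 μm/a
  chloride contribution → 1.397 μm/a
  ⇒ r_corr(zinc) = 2.461 μm/a
ISO 9224: D(t) = r_corr · t^b with b = 0.813 (zinc, B1)
  D(13) = 2.461 × 13^0.813 = 2.461 × 8.047 = 19.81 μm
  Mass loss = 19.81 μm × 7.14 g/cm³ = 141.4 g·m⁻²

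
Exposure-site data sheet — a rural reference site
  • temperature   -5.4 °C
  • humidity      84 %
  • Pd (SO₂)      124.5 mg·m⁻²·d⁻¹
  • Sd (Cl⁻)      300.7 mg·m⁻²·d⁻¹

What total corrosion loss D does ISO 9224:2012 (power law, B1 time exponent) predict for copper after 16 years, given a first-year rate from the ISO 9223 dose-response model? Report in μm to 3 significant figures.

D(16) = 7.21 μm

copper: f(T) = +0.126·(T−10) [T≤10 °C] = -1.9404
  Pd branch = 0.0053·Pd^0.26·e^(0.059·RH+f) = 0.379 μm/a
  Cl⁻ term: 0.01025·300.7^0.27·exp(0.036·84+0.049·-5.4) = 0.7555
  r_corr = 0.379 + 0.7555 = 1.134 μm/a
ISO 9224: D(t) = r_corr · t^b with b = 0.667 (copper, B1)
  D(16) = 1.134 × 16^0.667 = 1.134 × 6.355 = 7.21 μm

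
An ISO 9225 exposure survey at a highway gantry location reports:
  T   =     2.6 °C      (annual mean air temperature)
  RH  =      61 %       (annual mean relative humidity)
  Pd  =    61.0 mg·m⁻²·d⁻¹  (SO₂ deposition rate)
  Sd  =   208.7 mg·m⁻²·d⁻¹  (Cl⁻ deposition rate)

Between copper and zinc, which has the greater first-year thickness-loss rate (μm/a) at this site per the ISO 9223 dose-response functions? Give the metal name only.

zinc

copper: f(T) = +0.126·(T−10) [T≤10 °C] = -0.9324
  Pd branch = 0.0053·Pd^0.26·e^(0.059·RH+f) = 0.2221 μm/a
  Sd branch = 0.01025·Sd^0.27·e^(0.036·RH+0.049·T) = 0.4426 μm/a
  r_corr = 0.2221 + 0.4426 = 0.6647 μm/a
zinc: temperature factor f = +0.038·(-7.4) = -0.2812
  SO₂ term: 0.0129·61.0^0.44·exp(0.046·61-0.2812) = 0.9832
  Sd branch = 0.0175·Sd^0.57·e^(0.008·RH+0.085·T) = 0.7466 μm/a
  sum: 0.9832 + 0.7466 → r_corr = 1.73 μm/a
Ordering by μm/a: zinc (1.73) > copper (0.665)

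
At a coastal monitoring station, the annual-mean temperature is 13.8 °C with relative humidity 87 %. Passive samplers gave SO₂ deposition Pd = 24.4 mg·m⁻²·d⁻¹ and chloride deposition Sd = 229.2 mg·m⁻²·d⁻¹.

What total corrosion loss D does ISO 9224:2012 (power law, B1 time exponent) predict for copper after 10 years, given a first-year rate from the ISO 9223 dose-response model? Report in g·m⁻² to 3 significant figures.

D(10) = 147 g·m⁻²

copper: temperature factor f = -0.080·(3.8) = -0.3040
  SO₂ term: 0.0053·24.4^0.26·exp(0.059·87-0.3040) = 1.521
  Sd branch = 0.01025·Sd^0.27·e^(0.036·RH+0.049·T) = 2.004 μm/a
  sum: 1.521 + 2.004 → r_corr = 3.525 μm/a
Long-term exponent b (ISO 9224 Table 2, B1) = 0.667
  D(10) = 3.525 × 10^0.667 = 3.525 × 4.645 = 16.37 μm
  Mass loss = 16.37 μm × 8.96 g/cm³ = 146.7 g·m⁻²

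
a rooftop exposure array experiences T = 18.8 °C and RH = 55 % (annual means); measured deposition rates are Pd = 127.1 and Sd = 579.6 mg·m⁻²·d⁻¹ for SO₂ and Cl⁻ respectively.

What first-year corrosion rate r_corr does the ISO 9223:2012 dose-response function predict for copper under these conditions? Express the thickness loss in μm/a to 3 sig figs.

r_corr = 1.28 μm/a

copper: f(T) = -0.080·(T−10) [T>10 °C] = -0.7040
  Pd branch = 0.0053·Pd^0.26·e^(0.059·RH+f) = 0.2371 μm/a
  Sd branch = 0.01025·Sd^0.27·e^(0.036·RH+0.049·T) = 1.039 μm/a
  r_corr = 0.2371 + 1.039 = 1.276 μm/a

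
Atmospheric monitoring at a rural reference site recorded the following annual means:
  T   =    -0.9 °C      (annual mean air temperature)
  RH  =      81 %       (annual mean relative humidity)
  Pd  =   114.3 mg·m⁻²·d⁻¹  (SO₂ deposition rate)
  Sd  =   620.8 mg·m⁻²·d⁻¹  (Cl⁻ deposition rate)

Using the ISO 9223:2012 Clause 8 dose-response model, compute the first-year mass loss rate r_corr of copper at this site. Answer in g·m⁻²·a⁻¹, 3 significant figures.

r_corr = 14.1 g·m⁻²·a⁻¹

copper: temperature factor f = +0.126·(-10.9) = -1.3734
  sulphur-dioxide contribution → 0.5475 μm/a
  chloride contribution → 1.028 μm/a
  total first-year rate 1.576 μm/a
Convert to mass loss: 1.576 μm/a × 8.96 g/cm³ = 14.12 g·m⁻²·a⁻¹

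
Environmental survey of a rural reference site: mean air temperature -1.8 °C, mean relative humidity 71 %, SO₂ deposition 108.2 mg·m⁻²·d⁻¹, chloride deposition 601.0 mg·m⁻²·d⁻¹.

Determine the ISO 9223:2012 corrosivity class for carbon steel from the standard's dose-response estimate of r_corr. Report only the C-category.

carbon steel: temperature factor f = +0.150·(-11.8) = -1.7700
  SO₂ term: 1.77·108.2^0.52·exp(0.02·71-1.7700) = 14.25
  Sd branch = 0.102·Sd^0.62·e^(0.033·RH+0.04·T) = 52.21 μm/a
  sum: 14.25 + 52.21 → r_corr = 66.46 μm/a
Category bounds: 50…80 μm/a bracket r_corr ⇒ C4

C4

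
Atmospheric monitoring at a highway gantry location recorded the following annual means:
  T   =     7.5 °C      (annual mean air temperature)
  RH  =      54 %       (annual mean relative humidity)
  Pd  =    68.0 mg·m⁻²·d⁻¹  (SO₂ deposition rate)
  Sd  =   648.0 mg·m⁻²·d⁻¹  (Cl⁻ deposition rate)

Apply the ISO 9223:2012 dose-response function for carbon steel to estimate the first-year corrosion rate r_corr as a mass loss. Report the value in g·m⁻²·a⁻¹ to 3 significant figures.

r_corr = 608 g·m⁻²·a⁻¹

carbon steel: temperature factor f = +0.150·(-2.5) = -0.3750
  SO₂ term: 1.77·68.0^0.52·exp(0.02·54-0.3750) = 32.14
  Sd branch = 0.102·Sd^0.62·e^(0.033·RH+0.04·T) = 45.29 μm/a
  r_corr = 32.14 + 45.29 = 77.43 μm/a
Convert to mass loss: 77.43 μm/a × 7.85 g/cm³ = 607.8 g·m⁻²·a⁻¹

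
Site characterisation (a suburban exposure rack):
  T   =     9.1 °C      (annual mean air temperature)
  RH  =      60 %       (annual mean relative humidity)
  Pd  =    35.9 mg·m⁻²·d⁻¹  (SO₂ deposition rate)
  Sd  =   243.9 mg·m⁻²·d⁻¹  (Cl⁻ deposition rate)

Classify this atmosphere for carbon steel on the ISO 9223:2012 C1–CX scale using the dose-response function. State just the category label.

C4

carbon steel: f(T) = +0.150·(T−10) [T≤10 °C] = -0.1350
  SO₂ term: 1.77·35.9^0.52·exp(0.02·60-0.1350) = 33.05
  Sd branch = 0.102·Sd^0.62·e^(0.033·RH+0.04·T) = 32.11 μm/a
  r_corr = 33.05 + 32.11 = 65.16 μm/a
Category bounds: 50…80 μm/a bracket r_corr ⇒ C4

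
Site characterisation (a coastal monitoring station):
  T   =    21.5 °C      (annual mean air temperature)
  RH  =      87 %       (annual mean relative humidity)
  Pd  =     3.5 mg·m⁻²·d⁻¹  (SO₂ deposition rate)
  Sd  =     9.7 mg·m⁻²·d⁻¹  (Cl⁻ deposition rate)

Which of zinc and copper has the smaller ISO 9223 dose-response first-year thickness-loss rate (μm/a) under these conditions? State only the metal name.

zinc

zinc: T>10 °C ⇒ hinge -0.071·(21.5−10) = -0.8165
  sulphur-dioxide contribution → 0.5413 μm/a
  chloride contribution → 0.797 μm/a
  ⇒ r_corr(zinc) = 1.338 μm/a
copper: temperature factor f = -0.080·(11.5) = -0.9200
  sulphur-dioxide contribution → 0.4959 μm/a
  chloride contribution → 1.244 μm/a
  ⇒ r_corr(copper) = 1.74 μm/a
Ordering by μm/a: copper (1.74) > zinc (1.34)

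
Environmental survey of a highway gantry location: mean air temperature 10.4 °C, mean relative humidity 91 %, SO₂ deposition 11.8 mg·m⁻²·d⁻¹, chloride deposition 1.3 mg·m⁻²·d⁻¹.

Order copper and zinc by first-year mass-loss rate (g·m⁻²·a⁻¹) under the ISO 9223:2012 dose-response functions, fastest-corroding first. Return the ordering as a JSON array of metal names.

copper: temperature factor f = -0.080·(0.4) = -0.0320
  SO₂ term: 0.0053·11.8^0.26·exp(0.059·91-0.0320) = 2.093
  Cl⁻ term: 0.01025·1.3^0.27·exp(0.036·91+0.049·10.4) = 0.4848
  r_corr = 2.093 + 0.4848 = 2.578 μm/a
  mass loss = 2.578 μm/a × 8.96 g/cm³ = 23.1 g·m⁻²·a⁻¹
zinc: f(T) = -0.071·(T−10) [T>10 °C] = -0.0284
  Pd branch = 0.0129·Pd^0.44·e^(0.046·RH+f) = 2.443 μm/a
  Cl⁻ term: 0.0175·1.3^0.57·exp(0.008·91+0.085·10.4) = 0.1019
  sum: 2.443 + 0.1019 → r_corr = 2.544 μm/a
  mass loss = 2.544 μm/a × 7.14 g/cm³ = 18.17 g·m⁻²·a⁻¹
Ordering by g·m⁻²·a⁻¹: copper (23.1) > zinc (18.2)

["copper", "zinc"]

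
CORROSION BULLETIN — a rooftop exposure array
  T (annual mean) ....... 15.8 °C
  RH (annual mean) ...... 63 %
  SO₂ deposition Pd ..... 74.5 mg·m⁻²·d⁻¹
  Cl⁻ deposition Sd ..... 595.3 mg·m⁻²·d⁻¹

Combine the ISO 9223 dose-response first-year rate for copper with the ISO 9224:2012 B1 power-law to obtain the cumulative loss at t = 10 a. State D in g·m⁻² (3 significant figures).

copper: temperature factor f = -0.080·(5.8) = -0.4640
  sulphur-dioxide contribution → 0.4205 μm/a
  chloride contribution → 1.205 μm/a
  total first-year rate 1.626 μm/a
Power-law: D(10) = r_corr · 10^0.667
  D(10) = 1.626 × 10^0.667 = 1.626 × 4.645 = 7.552 μm
  Mass loss = 7.552 μm × 8.96 g/cm³ = 67.67 g·m⁻²

D(10) = 67.7 g·m⁻²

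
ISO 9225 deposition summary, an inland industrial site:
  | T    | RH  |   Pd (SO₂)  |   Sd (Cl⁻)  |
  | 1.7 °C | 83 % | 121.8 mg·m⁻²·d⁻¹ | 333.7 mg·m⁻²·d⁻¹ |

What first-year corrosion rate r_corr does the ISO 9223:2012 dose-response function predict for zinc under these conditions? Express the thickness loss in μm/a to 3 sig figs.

r_corr = 4.62 μm/a

zinc: T≤10 °C ⇒ hinge +0.038·(1.7−10) = -0.3154
  SO₂ term: 0.0129·121.8^0.44·exp(0.046·83-0.3154) = 3.544
  Cl⁻ term: 0.0175·333.7^0.57·exp(0.008·83+0.085·1.7) = 1.078
  r_corr = 3.544 + 1.078 = 4.621 μm/a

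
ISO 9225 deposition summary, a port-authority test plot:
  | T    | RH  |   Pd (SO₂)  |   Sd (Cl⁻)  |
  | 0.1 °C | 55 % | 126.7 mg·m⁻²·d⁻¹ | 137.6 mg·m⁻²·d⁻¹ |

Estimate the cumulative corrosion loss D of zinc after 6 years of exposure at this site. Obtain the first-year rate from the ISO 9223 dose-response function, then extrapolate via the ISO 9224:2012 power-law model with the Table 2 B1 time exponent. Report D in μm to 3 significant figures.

D(6) = 5.96 μm

zinc: f(T) = +0.038·(T−10) [T≤10 °C] = -0.3762
  sulphur-dioxide contribution → 0.9358 μm/a
  chloride contribution → 0.4538 μm/a
  ⇒ r_corr(zinc) = 1.39 μm/a
ISO 9224: D(t) = r_corr · t^b with b = 0.813 (zinc, B1)
  D(6) = 1.39 × 6^0.813 = 1.39 × 4.292 = 5.964 μm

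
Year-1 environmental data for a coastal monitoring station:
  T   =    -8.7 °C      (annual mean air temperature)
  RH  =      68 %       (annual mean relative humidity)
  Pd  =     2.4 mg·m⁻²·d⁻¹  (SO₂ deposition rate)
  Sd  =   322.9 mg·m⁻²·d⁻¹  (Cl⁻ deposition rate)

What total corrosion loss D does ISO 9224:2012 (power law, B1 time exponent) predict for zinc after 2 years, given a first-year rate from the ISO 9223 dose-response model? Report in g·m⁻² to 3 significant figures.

D(2) = 7.53 g·m⁻²

zinc: temperature factor f = +0.038·(-18.7) = -0.7106
  Pd branch = 0.0129·Pd^0.44·e^(0.046·RH+f) = 0.2127 μm/a
  Sd branch = 0.0175·Sd^0.57·e^(0.008·RH+0.085·T) = 0.3875 μm/a
  sum: 0.2127 + 0.3875 → r_corr = 0.6002 μm/a
Long-term exponent b (ISO 9224 Table 2, B1) = 0.813
  D(2) = 0.6002 × 2^0.813 = 0.6002 × 1.757 = 1.054 μm
  Mass loss = 1.054 μm × 7.14 g/cm³ = 7.529 g·m⁻²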